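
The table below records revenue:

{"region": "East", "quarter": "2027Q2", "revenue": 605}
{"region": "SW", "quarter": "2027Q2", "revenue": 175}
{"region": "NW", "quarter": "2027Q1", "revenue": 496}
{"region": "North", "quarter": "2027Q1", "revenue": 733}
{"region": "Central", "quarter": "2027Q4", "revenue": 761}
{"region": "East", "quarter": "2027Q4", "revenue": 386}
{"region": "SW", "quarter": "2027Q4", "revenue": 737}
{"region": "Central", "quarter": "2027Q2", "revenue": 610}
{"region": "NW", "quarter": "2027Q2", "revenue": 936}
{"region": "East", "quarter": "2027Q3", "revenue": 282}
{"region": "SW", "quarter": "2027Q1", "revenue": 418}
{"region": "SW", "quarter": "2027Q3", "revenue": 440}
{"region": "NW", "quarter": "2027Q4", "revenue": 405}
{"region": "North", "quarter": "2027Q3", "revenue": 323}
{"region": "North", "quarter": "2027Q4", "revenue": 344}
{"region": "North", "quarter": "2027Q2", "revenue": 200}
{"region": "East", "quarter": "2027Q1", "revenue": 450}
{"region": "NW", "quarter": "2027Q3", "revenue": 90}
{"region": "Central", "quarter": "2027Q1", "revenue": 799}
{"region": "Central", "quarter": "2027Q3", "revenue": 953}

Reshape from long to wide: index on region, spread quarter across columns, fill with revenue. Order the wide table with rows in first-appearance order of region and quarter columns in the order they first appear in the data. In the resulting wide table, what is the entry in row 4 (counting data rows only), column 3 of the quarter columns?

With rows in first-appearance order of region, row 4 is region=North. quarter columns in first-appearance order: 2027Q2, 2027Q1, 2027Q4, 2027Q3; column 3 is 2027Q4.
Long rows with region=North, quarter=2027Q4: revenue = 344.

344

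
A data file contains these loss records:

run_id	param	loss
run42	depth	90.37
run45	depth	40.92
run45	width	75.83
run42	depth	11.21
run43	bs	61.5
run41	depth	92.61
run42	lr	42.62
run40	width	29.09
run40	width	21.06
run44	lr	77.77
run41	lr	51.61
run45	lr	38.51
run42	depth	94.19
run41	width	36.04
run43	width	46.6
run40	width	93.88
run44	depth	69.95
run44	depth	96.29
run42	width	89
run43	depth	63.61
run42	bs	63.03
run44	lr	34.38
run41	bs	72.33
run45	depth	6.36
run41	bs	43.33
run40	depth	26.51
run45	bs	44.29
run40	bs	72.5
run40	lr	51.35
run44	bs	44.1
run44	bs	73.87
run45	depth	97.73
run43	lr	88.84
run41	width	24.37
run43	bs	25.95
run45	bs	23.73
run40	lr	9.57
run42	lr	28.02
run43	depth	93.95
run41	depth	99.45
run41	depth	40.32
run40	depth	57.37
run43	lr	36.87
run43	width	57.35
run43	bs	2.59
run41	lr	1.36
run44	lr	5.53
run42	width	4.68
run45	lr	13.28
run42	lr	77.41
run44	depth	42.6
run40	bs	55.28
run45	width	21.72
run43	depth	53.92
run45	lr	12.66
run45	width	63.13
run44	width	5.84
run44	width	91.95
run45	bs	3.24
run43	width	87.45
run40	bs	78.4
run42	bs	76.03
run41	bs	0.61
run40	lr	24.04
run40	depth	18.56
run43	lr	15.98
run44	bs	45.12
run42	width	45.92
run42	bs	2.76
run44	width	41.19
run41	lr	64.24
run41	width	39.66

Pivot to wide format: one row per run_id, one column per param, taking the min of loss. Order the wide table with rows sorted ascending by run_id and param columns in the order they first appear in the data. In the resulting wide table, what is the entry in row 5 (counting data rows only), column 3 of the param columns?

With rows sorted ascending by run_id, row 5 is run_id=run44. param columns in first-appearance order: depth, width, bs, lr; column 3 is bs.
Long rows with run_id=run44, param=bs: min(44.1, 73.87, 45.12) = 44.1.

44.1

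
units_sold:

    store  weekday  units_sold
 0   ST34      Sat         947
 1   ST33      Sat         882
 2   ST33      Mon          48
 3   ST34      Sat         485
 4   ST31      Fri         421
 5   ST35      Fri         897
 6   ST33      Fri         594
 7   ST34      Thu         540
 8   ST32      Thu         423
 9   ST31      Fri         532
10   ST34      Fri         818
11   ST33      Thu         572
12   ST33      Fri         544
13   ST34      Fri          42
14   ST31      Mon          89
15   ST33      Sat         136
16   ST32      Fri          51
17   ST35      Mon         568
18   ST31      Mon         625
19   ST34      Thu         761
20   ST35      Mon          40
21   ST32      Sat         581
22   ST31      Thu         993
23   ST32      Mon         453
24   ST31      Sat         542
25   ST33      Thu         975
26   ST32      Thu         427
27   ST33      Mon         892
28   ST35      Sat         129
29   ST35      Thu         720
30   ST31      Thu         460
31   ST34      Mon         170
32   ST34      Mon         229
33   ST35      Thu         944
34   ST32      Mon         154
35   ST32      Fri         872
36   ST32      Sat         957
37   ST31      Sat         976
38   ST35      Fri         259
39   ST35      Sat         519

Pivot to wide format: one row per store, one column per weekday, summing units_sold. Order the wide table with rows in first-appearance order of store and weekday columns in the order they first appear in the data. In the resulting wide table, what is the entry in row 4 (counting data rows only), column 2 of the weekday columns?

608

With rows in first-appearance order of store, row 4 is store=ST35. weekday columns in first-appearance order: Sat, Mon, Fri, Thu; column 2 is Mon.
Long rows with store=ST35, weekday=Mon: 568 + 40 = 608.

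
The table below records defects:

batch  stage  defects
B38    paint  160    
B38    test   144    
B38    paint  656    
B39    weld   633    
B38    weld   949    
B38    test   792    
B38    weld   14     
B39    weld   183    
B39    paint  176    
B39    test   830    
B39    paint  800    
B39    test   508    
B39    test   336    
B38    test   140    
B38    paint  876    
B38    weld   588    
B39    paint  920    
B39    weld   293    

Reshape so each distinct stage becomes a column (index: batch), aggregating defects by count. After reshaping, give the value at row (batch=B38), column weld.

3

Rows with batch=B38 and stage=weld: defects values are 949, 14, 588.
3 rows match — count = 3.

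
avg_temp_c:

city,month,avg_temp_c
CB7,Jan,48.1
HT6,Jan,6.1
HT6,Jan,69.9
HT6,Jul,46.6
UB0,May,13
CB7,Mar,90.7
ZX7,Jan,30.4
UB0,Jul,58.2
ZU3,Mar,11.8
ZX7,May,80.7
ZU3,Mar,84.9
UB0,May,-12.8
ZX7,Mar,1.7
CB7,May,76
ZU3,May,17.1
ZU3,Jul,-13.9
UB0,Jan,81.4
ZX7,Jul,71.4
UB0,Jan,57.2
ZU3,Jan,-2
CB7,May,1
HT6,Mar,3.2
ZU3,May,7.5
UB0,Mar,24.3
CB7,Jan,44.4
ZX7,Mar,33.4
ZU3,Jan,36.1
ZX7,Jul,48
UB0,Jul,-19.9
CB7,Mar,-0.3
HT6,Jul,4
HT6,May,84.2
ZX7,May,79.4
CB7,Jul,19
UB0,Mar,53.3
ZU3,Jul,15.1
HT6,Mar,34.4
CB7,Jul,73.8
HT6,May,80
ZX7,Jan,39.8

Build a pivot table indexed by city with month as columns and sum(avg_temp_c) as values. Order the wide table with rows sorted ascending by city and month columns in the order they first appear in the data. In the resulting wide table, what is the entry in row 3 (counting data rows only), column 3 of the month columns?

With rows sorted ascending by city, row 3 is city=UB0. month columns in first-appearance order: Jan, Jul, May, Mar; column 3 is May.
Long rows with city=UB0, month=May: 13 + -12.8 = 0.2.

0.2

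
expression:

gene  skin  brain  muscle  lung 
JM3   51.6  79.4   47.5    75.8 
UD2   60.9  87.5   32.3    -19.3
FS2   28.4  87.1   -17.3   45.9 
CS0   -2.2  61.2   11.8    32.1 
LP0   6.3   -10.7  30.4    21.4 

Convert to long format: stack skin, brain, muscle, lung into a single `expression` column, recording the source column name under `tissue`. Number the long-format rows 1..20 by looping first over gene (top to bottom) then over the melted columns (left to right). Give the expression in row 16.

32.1

20 rows total (5 × 4). Row 16: index ⌊(16-1)/4⌋ = 3 into gene → CS0; (16-1) mod 4 = 3 into the melted columns → lung.
So row 16 is (CS0, lung, 32.1); expression = 32.1.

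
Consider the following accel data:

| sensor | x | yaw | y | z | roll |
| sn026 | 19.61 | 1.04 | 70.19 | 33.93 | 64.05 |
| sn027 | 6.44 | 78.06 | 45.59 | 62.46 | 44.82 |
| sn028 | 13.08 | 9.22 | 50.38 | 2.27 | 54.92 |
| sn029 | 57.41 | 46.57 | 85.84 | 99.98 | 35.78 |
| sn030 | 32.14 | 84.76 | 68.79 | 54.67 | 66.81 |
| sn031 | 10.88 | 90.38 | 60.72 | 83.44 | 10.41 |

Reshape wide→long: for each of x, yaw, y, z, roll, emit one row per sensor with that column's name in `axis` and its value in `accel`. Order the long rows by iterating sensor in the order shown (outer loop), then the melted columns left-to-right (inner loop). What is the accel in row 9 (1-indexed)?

62.46

30 rows total (6 × 5). Row 9: index ⌊(9-1)/5⌋ = 1 into sensor → sn027; (9-1) mod 5 = 3 into the melted columns → z.
So row 9 is (sn027, z, 62.46); accel = 62.46.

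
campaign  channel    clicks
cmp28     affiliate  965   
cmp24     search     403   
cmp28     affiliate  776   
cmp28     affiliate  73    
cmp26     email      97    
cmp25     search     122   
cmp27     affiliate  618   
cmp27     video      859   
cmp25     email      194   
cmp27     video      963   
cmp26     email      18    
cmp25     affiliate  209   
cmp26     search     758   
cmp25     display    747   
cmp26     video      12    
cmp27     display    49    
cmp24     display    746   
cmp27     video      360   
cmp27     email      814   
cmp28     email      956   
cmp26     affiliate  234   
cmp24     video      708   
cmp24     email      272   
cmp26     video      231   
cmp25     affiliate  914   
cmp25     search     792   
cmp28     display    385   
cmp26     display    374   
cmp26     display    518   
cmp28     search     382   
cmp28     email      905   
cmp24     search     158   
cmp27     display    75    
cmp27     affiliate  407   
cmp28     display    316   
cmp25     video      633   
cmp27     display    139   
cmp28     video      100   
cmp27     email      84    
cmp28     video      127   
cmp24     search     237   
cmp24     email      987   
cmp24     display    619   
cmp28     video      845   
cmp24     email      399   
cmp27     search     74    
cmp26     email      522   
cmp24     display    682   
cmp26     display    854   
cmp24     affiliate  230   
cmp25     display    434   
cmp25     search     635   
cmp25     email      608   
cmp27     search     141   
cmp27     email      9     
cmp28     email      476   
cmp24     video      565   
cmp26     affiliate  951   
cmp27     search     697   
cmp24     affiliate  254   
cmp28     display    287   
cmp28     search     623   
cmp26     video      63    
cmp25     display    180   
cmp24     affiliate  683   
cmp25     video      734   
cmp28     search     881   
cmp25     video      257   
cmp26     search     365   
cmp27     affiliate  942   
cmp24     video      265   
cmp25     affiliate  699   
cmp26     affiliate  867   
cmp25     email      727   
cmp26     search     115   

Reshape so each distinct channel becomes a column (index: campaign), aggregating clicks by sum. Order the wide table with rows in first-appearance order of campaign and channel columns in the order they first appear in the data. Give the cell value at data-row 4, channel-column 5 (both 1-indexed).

With rows in first-appearance order of campaign, row 4 is campaign=cmp25. channel columns in first-appearance order: affiliate, search, email, video, display; column 5 is display.
Long rows with campaign=cmp25, channel=display: 747 + 434 + 180 = 1361.

1361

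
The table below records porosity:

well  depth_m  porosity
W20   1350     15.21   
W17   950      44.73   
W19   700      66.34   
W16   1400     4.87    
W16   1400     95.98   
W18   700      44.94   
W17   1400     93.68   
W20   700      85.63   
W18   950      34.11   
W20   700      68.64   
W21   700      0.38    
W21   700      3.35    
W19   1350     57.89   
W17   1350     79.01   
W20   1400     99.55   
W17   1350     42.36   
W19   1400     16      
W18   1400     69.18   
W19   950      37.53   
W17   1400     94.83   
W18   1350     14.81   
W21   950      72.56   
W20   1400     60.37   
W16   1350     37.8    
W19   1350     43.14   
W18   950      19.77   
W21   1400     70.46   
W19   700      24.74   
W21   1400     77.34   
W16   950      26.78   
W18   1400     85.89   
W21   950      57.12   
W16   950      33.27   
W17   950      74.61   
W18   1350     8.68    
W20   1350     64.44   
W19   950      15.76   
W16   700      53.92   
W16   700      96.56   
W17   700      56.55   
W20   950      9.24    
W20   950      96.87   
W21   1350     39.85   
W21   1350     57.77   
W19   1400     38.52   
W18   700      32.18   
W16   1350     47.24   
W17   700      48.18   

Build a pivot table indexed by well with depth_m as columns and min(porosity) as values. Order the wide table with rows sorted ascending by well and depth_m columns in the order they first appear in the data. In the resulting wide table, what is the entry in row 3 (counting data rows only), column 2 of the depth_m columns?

19.77

With rows sorted ascending by well, row 3 is well=W18. depth_m columns in first-appearance order: 1350, 950, 700, 1400; column 2 is 950.
Long rows with well=W18, depth_m=950: min(34.11, 19.77) = 19.77.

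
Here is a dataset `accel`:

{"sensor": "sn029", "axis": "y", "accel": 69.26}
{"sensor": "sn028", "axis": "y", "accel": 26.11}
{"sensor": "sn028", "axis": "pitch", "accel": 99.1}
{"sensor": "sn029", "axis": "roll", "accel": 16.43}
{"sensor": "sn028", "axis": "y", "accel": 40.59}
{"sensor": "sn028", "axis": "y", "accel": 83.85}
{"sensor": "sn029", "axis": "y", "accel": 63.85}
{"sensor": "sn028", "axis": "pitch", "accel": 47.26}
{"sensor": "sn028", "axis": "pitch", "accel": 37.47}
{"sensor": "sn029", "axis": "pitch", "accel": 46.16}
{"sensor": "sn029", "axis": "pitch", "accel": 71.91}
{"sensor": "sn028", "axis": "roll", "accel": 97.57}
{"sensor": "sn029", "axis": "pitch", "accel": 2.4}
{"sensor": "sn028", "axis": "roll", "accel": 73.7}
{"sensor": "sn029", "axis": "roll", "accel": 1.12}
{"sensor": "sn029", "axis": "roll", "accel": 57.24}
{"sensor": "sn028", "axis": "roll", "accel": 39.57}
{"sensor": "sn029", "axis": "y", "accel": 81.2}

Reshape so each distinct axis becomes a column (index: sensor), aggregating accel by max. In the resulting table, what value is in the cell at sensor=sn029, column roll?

57.24

Rows with sensor=sn029 and axis=roll: accel values are 16.43, 1.12, 57.24.
max(16.43, 1.12, 57.24) = 57.24.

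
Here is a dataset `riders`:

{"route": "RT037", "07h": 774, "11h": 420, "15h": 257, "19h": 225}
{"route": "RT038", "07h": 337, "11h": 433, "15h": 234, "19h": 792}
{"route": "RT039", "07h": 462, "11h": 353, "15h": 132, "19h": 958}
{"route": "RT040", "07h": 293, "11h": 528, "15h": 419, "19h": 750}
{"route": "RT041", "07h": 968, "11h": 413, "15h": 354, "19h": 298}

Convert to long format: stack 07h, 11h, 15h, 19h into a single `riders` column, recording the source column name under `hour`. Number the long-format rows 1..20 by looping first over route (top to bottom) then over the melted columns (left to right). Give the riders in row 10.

353

20 rows total (5 × 4). Row 10: index ⌊(10-1)/4⌋ = 2 into route → RT039; (10-1) mod 4 = 1 into the melted columns → 11h.
So row 10 is (RT039, 11h, 353); riders = 353.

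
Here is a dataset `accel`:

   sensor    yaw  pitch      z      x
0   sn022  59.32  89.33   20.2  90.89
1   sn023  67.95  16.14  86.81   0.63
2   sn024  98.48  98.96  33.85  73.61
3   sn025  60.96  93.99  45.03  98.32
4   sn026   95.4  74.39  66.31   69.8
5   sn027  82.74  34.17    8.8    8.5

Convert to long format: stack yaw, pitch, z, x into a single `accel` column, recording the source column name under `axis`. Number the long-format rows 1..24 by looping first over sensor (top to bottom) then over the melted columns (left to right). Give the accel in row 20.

24 rows total (6 × 4). Row 20: index ⌊(20-1)/4⌋ = 4 into sensor → sn026; (20-1) mod 4 = 3 into the melted columns → x.
So row 20 is (sn026, x, 69.8); accel = 69.8.

69.8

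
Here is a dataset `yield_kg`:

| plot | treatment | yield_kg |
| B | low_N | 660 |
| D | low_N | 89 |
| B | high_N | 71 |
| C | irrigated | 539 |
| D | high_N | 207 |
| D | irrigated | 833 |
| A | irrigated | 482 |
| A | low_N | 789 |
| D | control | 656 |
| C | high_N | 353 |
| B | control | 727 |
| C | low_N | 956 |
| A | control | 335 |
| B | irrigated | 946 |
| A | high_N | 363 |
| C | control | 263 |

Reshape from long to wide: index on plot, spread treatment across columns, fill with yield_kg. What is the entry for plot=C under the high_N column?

Wide layout: rows indexed by plot, columns are the 4 distinct treatment values (low_N, high_N, irrigated, control).
Cell (plot=C, treatment=high_N) draws from the long row where plot=C and treatment=high_N, which has yield_kg=353.

353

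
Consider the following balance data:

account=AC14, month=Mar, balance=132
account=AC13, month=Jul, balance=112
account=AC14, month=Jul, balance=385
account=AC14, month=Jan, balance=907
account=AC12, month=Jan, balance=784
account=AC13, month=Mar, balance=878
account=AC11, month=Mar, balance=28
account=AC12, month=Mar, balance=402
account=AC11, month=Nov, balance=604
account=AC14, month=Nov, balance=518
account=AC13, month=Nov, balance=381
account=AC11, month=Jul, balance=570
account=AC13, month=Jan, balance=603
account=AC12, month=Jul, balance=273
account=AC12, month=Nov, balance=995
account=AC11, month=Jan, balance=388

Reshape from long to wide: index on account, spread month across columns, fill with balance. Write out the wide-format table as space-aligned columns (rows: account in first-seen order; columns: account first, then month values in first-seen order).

account  Mar  Jul  Jan  Nov
AC14     132  385  907  518
AC13     878  112  603  381
AC12     402  273  784  995
AC11     28   570  388  604

Columns: account plus the 4 distinct month values (Mar, Jul, Jan, Nov).
For example, row AC14 column Mar takes balance=132 from the long row (AC14, Mar).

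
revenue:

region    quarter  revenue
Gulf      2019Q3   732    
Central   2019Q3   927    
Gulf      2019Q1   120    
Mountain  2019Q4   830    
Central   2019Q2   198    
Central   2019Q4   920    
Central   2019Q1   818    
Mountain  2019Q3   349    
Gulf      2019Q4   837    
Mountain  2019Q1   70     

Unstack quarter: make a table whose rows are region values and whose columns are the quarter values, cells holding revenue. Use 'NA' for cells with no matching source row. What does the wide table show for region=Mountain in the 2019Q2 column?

NA

No long-format row has region=Mountain and quarter=2019Q2, so the cell is NA.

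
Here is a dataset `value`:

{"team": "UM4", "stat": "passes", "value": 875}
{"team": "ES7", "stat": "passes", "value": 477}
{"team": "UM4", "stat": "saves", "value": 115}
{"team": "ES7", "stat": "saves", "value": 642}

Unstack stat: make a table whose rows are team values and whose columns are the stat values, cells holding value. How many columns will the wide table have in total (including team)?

3

1 column for team plus 2 distinct stat values → 3 columns.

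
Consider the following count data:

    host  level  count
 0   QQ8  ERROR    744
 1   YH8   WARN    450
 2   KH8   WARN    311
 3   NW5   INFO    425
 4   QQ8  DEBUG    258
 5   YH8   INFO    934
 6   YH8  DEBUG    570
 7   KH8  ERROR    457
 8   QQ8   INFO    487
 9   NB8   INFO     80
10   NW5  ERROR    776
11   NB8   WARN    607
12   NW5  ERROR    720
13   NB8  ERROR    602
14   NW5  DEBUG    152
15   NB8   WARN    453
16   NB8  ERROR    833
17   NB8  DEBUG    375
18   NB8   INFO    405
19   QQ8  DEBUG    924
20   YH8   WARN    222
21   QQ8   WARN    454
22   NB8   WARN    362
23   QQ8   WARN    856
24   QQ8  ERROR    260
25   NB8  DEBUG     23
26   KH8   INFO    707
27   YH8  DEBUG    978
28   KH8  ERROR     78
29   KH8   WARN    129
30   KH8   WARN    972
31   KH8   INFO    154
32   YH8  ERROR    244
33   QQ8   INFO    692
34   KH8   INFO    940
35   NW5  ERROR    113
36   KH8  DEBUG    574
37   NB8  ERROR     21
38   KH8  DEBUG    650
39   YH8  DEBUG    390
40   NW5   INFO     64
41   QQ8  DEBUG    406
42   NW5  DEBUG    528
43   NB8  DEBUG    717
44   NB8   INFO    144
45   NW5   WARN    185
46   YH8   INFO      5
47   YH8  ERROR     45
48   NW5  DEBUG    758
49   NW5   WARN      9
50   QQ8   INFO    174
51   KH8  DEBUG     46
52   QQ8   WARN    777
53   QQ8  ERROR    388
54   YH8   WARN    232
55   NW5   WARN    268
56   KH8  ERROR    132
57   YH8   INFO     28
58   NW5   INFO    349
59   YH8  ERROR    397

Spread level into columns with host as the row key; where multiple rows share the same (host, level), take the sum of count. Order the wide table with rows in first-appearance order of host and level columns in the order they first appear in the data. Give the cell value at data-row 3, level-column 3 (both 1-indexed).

With rows in first-appearance order of host, row 3 is host=KH8. level columns in first-appearance order: ERROR, WARN, INFO, DEBUG; column 3 is INFO.
Long rows with host=KH8, level=INFO: 707 + 154 + 940 = 1801.

1801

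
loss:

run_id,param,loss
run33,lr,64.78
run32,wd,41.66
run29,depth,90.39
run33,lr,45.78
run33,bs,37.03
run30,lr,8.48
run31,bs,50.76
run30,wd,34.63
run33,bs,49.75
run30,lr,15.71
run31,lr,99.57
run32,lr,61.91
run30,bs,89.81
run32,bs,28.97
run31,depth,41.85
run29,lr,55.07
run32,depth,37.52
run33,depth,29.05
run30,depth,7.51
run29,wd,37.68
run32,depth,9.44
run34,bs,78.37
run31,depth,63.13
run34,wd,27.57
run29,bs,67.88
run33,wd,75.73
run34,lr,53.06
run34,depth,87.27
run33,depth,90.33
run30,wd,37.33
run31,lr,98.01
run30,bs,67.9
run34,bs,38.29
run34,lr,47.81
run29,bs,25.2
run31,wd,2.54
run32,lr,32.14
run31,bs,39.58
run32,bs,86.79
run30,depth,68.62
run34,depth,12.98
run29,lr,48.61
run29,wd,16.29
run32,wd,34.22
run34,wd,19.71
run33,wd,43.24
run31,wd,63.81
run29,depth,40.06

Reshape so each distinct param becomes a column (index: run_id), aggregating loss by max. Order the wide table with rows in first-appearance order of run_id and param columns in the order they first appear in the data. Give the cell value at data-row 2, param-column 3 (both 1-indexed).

With rows in first-appearance order of run_id, row 2 is run_id=run32. param columns in first-appearance order: lr, wd, depth, bs; column 3 is depth.
Long rows with run_id=run32, param=depth: max(37.52, 9.44) = 37.52.

37.52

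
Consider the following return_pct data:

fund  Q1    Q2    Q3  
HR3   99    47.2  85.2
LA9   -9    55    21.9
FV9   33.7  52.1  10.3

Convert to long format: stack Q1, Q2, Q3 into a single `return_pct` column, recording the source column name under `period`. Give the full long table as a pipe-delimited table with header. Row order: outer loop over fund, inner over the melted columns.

| fund | period | return_pct |
| HR3 | Q1 | 99 |
| HR3 | Q2 | 47.2 |
| HR3 | Q3 | 85.2 |
| LA9 | Q1 | -9 |
| LA9 | Q2 | 55 |
| LA9 | Q3 | 21.9 |
| FV9 | Q1 | 33.7 |
| FV9 | Q2 | 52.1 |
| FV9 | Q3 | 10.3 |

Each (fund, column) pair becomes one row: 3 × 3 = 9 rows.
For example, (HR3, Q1) → return_pct=99.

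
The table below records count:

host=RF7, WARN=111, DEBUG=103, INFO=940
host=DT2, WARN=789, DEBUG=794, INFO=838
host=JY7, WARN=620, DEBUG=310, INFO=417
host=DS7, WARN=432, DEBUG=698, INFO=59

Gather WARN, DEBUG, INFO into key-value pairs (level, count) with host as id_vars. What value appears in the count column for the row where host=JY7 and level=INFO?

417

Unpivoting turns each (host, wide-column) pair into one long row.
The wide cell at row JY7, column INFO holds 417, so the long row (JY7, INFO) has count=417.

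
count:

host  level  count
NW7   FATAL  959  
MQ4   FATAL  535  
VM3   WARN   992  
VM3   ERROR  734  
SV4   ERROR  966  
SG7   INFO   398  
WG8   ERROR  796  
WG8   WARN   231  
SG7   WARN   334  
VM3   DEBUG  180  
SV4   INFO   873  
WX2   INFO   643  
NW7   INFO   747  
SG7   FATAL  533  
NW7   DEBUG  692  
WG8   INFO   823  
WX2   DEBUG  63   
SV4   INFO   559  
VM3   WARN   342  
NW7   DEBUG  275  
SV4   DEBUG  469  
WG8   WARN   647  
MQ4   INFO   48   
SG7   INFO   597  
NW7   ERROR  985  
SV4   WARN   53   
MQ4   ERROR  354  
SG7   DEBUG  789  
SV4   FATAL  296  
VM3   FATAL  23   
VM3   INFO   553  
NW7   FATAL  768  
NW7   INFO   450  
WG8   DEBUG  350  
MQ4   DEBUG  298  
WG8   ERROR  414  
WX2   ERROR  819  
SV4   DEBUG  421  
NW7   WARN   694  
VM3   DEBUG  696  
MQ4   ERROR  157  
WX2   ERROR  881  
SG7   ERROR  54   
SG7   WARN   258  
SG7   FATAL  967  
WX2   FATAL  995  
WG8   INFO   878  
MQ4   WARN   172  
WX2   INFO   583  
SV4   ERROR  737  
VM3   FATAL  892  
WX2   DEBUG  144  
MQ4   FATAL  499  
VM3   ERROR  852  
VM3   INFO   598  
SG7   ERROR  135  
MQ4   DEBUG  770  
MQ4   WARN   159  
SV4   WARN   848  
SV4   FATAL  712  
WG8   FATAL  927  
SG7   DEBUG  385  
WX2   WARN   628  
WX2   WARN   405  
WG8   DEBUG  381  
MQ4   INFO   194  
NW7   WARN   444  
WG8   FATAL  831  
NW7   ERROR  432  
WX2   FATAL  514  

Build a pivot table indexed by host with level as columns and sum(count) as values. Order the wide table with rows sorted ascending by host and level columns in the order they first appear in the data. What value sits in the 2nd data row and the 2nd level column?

With rows sorted ascending by host, row 2 is host=NW7. level columns in first-appearance order: FATAL, WARN, ERROR, INFO, DEBUG; column 2 is WARN.
Long rows with host=NW7, level=WARN: 694 + 444 = 1138.

1138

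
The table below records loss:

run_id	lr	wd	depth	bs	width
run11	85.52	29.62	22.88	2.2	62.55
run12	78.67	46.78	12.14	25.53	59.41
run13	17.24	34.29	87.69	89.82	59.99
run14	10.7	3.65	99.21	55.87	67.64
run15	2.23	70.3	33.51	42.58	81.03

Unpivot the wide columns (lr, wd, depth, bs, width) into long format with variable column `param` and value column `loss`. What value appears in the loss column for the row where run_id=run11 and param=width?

62.55

Unpivoting turns each (run_id, wide-column) pair into one long row.
The wide cell at row run11, column width holds 62.55, so the long row (run11, width) has loss=62.55.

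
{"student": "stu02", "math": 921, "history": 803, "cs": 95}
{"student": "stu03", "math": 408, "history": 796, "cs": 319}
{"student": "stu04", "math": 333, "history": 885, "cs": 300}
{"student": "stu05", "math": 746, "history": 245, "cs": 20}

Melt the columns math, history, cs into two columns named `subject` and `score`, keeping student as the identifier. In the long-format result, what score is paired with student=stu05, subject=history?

Unpivoting turns each (student, wide-column) pair into one long row.
The wide cell at row stu05, column history holds 245, so the long row (stu05, history) has score=245.

245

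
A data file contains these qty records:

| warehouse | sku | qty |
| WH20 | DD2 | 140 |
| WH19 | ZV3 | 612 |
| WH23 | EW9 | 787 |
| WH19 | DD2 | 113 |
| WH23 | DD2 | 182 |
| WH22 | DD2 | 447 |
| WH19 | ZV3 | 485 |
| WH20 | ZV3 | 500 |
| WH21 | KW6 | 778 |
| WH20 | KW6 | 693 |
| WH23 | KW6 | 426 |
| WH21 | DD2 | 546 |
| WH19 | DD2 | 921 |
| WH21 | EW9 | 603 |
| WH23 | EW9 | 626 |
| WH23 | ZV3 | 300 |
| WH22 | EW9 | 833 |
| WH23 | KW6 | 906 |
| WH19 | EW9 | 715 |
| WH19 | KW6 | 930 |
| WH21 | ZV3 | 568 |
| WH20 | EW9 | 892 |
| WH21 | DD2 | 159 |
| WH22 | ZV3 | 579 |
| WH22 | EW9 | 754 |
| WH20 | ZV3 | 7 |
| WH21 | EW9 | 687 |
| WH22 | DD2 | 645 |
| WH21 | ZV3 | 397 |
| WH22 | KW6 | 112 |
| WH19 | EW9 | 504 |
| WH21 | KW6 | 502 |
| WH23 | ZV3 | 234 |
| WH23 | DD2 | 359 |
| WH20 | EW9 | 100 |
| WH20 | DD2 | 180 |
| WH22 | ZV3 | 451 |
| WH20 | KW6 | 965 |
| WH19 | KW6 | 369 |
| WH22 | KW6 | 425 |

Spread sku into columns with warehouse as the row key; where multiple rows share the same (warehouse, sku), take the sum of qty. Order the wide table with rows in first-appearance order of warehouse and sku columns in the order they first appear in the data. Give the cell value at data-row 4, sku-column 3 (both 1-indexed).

With rows in first-appearance order of warehouse, row 4 is warehouse=WH22. sku columns in first-appearance order: DD2, ZV3, EW9, KW6; column 3 is EW9.
Long rows with warehouse=WH22, sku=EW9: 833 + 754 = 1587.

1587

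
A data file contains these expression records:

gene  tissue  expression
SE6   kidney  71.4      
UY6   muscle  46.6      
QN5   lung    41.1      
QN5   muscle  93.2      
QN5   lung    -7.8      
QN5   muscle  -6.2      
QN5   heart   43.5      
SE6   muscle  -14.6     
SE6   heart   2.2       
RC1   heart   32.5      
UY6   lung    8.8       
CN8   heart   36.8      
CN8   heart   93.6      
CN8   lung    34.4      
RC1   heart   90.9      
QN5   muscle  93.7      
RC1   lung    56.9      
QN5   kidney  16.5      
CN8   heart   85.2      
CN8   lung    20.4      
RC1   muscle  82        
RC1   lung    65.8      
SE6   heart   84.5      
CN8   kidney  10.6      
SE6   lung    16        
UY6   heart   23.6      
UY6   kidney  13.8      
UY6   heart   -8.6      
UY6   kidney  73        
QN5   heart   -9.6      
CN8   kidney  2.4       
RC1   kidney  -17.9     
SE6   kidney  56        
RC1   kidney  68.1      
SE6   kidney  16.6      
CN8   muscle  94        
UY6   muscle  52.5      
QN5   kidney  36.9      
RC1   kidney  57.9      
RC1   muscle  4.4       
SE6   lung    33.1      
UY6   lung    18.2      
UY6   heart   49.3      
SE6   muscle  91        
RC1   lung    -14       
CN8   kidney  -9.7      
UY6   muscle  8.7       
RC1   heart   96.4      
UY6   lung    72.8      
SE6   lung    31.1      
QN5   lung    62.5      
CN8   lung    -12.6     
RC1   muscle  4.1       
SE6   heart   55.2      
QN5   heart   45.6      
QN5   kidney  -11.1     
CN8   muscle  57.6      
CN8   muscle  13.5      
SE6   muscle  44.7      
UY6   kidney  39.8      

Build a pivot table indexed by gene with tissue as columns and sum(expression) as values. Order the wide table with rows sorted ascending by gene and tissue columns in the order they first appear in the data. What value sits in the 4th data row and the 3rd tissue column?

80.2

With rows sorted ascending by gene, row 4 is gene=SE6. tissue columns in first-appearance order: kidney, muscle, lung, heart; column 3 is lung.
Long rows with gene=SE6, tissue=lung: 16 + 33.1 + 31.1 = 80.2.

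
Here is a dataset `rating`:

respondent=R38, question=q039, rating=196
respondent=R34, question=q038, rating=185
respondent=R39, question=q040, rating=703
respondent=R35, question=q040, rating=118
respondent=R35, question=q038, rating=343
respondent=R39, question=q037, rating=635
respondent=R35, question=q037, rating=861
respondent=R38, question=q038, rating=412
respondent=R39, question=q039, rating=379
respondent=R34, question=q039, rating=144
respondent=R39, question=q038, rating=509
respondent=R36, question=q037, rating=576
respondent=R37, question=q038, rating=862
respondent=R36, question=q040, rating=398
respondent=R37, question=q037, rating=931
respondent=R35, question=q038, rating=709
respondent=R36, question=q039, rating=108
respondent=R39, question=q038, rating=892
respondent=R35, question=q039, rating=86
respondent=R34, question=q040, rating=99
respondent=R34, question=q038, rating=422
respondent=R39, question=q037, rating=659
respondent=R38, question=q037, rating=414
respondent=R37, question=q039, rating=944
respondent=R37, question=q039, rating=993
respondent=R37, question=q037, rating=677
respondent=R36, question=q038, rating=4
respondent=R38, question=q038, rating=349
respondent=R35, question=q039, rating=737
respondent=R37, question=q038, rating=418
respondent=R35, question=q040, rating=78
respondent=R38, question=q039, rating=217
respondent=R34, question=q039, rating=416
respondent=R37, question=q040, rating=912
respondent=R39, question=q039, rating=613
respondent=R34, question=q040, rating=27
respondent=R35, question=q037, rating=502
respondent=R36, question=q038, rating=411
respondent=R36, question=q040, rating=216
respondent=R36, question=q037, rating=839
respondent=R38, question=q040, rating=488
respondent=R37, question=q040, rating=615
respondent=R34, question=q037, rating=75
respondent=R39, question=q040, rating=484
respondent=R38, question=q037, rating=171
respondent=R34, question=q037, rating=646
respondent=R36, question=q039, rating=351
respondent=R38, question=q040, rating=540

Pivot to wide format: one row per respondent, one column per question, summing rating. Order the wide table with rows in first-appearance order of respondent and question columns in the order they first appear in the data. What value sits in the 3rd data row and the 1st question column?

With rows in first-appearance order of respondent, row 3 is respondent=R39. question columns in first-appearance order: q039, q038, q040, q037; column 1 is q039.
Long rows with respondent=R39, question=q039: 379 + 613 = 992.

992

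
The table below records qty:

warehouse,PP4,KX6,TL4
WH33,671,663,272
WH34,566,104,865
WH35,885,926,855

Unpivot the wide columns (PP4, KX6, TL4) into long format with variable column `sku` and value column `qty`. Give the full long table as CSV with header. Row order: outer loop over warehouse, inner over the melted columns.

warehouse,sku,qty
WH33,PP4,671
WH33,KX6,663
WH33,TL4,272
WH34,PP4,566
WH34,KX6,104
WH34,TL4,865
WH35,PP4,885
WH35,KX6,926
WH35,TL4,855

Each (warehouse, column) pair becomes one row: 3 × 3 = 9 rows.
For example, (WH33, PP4) → qty=671.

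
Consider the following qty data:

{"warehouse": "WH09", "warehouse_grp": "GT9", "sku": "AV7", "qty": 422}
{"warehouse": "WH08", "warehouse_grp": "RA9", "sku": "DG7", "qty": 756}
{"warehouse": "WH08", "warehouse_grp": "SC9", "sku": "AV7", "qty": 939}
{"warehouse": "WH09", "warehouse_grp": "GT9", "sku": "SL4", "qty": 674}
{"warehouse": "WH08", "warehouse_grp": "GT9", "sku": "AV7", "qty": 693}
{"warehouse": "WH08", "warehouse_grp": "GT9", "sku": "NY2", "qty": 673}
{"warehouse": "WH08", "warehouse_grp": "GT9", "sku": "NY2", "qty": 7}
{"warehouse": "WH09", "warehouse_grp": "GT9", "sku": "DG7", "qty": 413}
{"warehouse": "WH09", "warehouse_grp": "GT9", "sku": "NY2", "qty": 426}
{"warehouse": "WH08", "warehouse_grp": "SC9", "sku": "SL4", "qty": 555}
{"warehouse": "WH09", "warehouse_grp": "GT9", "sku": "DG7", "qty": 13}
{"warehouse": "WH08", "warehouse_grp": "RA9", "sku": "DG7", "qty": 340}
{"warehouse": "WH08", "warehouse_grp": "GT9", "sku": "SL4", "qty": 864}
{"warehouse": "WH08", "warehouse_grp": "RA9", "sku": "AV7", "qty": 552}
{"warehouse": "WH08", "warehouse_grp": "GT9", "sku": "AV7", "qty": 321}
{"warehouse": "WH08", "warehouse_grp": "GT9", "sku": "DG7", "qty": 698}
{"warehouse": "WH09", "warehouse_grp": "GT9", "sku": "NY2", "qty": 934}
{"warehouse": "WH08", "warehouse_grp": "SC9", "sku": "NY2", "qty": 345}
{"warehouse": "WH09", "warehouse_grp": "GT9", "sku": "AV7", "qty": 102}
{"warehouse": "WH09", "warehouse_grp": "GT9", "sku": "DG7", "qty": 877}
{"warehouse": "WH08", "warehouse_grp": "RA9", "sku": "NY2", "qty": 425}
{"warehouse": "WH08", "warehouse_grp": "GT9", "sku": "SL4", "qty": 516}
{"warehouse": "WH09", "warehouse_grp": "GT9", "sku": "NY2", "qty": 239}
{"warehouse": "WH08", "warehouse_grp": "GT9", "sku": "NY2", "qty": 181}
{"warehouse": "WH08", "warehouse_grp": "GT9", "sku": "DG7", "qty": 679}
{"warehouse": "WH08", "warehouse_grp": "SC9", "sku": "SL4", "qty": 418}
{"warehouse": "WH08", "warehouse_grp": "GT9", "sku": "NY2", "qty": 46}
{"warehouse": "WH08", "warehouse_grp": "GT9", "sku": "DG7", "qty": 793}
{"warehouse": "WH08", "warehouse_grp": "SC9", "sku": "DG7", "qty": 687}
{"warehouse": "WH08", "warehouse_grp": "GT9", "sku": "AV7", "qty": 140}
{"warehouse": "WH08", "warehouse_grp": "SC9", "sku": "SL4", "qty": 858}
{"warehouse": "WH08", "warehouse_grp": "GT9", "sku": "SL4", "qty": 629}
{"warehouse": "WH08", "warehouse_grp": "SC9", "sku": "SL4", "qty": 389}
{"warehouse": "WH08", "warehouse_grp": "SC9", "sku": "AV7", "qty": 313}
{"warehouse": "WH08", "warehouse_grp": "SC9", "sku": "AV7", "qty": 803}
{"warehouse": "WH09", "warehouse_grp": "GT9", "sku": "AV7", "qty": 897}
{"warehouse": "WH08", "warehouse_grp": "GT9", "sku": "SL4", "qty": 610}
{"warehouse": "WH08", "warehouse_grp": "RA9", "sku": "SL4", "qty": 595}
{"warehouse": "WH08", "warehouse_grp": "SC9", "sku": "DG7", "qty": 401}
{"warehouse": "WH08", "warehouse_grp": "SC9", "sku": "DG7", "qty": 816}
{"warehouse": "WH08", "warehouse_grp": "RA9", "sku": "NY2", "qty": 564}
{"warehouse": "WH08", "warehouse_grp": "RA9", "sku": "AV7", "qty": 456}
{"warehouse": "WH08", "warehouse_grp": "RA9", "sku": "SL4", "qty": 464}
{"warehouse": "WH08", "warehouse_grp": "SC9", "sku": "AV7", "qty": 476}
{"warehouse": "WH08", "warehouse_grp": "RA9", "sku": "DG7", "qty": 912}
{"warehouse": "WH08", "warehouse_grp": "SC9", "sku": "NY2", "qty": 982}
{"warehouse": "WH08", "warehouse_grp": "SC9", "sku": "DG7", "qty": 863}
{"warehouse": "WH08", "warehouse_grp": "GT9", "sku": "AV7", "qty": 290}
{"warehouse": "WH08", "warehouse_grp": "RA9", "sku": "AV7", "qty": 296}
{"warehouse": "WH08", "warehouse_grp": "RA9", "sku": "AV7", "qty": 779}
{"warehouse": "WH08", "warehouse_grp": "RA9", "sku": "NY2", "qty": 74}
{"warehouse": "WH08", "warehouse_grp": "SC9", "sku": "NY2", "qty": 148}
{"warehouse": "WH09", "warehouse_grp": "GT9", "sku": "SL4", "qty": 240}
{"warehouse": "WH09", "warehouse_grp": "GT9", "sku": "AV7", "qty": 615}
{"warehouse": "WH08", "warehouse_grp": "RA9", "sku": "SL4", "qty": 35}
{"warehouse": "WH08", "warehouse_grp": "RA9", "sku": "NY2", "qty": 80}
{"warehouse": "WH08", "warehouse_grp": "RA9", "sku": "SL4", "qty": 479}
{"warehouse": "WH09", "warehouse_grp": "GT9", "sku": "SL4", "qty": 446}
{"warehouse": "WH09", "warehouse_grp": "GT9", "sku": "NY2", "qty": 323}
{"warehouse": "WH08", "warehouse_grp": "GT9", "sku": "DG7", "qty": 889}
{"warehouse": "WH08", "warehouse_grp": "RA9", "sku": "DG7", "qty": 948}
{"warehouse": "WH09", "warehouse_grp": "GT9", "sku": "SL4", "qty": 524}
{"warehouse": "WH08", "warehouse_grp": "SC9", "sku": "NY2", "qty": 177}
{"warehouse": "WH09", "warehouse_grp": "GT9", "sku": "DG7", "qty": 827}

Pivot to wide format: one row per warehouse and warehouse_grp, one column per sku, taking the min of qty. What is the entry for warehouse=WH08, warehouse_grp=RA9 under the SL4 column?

35

Rows with warehouse=WH08, warehouse_grp=RA9 and sku=SL4: qty values are 595, 464, 35, 479.
min(595, 464, 35, 479) = 35.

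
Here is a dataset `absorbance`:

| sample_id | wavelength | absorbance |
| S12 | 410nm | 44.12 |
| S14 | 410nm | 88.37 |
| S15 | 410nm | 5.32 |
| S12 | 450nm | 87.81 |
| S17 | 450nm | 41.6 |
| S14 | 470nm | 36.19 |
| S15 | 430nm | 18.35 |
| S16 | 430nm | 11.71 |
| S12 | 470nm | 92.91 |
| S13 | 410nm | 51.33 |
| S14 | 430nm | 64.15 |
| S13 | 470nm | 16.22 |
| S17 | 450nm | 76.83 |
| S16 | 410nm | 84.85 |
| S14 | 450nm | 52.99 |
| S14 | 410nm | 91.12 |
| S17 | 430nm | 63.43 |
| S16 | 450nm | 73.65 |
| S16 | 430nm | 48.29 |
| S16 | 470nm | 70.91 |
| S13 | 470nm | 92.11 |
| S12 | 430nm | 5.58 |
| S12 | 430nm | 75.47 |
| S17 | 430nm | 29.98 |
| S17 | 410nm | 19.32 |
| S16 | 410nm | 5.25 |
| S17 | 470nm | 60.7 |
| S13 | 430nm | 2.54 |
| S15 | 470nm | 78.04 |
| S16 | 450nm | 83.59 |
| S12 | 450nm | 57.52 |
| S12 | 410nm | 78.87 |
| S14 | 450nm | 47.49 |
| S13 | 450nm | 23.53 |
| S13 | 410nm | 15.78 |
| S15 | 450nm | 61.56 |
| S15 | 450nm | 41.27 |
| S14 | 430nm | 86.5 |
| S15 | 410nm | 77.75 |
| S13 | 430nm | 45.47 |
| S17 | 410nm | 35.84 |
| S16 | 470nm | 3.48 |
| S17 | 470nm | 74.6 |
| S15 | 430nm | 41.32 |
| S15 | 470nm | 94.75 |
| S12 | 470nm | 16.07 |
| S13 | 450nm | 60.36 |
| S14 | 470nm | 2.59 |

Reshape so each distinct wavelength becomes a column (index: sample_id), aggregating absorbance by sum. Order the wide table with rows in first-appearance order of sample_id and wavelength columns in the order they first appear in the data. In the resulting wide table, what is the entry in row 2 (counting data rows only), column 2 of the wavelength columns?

With rows in first-appearance order of sample_id, row 2 is sample_id=S14. wavelength columns in first-appearance order: 410nm, 450nm, 470nm, 430nm; column 2 is 450nm.
Long rows with sample_id=S14, wavelength=450nm: 52.99 + 47.49 = 100.48.

100.48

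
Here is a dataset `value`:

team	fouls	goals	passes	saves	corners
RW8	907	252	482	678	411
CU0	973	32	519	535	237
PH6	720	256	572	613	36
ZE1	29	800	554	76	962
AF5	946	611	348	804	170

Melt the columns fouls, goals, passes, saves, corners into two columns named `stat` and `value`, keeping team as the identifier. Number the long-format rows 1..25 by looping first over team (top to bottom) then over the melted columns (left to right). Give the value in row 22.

25 rows total (5 × 5). Row 22: index ⌊(22-1)/5⌋ = 4 into team → AF5; (22-1) mod 5 = 1 into the melted columns → goals.
So row 22 is (AF5, goals, 611); value = 611.

611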